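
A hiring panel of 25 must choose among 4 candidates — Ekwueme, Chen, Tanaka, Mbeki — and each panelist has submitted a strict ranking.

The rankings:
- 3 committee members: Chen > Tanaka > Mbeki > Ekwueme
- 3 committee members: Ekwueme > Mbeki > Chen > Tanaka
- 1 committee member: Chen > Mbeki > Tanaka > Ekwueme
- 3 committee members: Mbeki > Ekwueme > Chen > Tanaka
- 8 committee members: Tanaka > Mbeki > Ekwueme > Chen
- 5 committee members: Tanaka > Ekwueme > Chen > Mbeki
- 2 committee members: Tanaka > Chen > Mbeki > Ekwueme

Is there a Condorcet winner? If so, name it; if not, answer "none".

Check each pair by majority over 25 ballots:
Ekwueme vs Chen: Ekwueme, 19–6.
Ekwueme vs Tanaka: Tanaka, 19–6.
Ekwueme vs Mbeki: Mbeki, 17–8.
Chen–Tanaka: Tanaka 15–10.
Chen vs Mbeki: Mbeki wins 14–11.
Tanaka vs Mbeki: Tanaka wins 18–7.
Tanaka wins every pairwise contest, so Tanaka is the Condorcet winner.

Tanaka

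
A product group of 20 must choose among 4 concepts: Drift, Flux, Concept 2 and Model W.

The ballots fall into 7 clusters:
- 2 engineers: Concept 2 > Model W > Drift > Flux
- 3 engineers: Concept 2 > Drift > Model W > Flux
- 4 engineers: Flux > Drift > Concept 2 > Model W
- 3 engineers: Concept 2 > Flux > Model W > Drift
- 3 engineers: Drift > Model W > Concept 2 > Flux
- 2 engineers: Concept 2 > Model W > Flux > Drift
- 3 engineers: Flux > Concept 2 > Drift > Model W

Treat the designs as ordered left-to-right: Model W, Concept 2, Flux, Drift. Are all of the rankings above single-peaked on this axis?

Axis positions: Model W=1, Concept 2=2, Flux=3, Drift=4.
Cluster 1: ranking walks positions 2-1-4-3; Drift is ranked above Flux even though Flux lies between Drift and the peak Concept 2 on the axis — preferences dip and rise again. Not single-peaked.
Cluster 2: ranking walks positions 2-4-1-3; Drift is ranked above Flux even though Flux lies between Drift and the peak Concept 2 on the axis — preferences dip and rise again. Not single-peaked.
Cluster 3 (peak Flux at position 3): ranking walks positions 3-4-2-1, expanding outward from the peak — single-peaked.
Cluster 4 (peak Concept 2 at position 2): ranking walks positions 2-3-1-4, expanding outward from the peak — single-peaked.
Cluster 5: ranking walks positions 4-1-2-3; Model W is ranked above Flux even though Flux lies between Model W and the peak Drift on the axis — preferences dip and rise again. Not single-peaked.
Cluster 6 (peak Concept 2 at position 2): ranking walks positions 2-1-3-4, expanding outward from the peak — single-peaked.
Cluster 7 (peak Flux at position 3): ranking walks positions 3-2-4-1, expanding outward from the peak — single-peaked.
Cluster 1 violates single-peakedness, so the profile is not single-peaked on this axis.

no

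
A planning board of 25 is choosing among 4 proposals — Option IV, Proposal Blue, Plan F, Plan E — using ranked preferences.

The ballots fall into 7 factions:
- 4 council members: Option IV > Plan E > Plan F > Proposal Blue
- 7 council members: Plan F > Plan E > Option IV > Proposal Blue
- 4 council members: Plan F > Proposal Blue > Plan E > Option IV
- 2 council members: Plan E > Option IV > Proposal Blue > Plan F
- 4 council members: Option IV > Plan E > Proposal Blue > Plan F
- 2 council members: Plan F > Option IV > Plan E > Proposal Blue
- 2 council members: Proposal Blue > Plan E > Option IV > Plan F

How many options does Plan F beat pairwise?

3

Plan F against each rival (25 council members):
Plan F vs Option IV: Plan F is ranked higher on 7+4+2 = 13 ballots, Option IV on 12. Plan F wins 13–12.
Plan F vs Proposal Blue: Plan F wins 17–8.
Plan F vs Plan E: Plan F is ranked higher on 7+4+2 = 13 ballots, Plan E on 12. Plan F wins 13–12.
Plan F beats Option IV, Proposal Blue, Plan E — 3 pairwise wins.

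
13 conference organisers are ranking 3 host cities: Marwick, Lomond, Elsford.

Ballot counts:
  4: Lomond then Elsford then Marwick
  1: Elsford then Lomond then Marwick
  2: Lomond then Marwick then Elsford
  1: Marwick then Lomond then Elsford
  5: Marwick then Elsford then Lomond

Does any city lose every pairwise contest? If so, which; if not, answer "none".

Elsford

Pairwise majorities:
Marwick vs Lomond: Lomond wins 7–6.
Marwick vs Elsford: 2+1+5 = 8 for Marwick, 5 for Elsford — Marwick by 8–5.
Lomond–Elsford: Lomond 7–6.
Only Elsford has no wins; Elsford is the Condorcet loser.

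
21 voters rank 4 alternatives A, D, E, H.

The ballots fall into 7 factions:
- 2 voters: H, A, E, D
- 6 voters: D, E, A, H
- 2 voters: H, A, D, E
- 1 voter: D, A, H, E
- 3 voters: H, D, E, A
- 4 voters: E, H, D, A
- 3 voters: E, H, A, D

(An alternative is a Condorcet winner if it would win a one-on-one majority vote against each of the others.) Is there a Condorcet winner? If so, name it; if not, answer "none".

Pairwise majorities:
A–D: D 14–7.
A vs E: E, 16–5.
A–H: H 14–7.
D vs E: D wins 12–9.
D vs H: H, 14–7.
E vs H: E, 13–8.
Each alternative drops at least one matchup (A loses to D; D loses to H; E loses to D; H loses to E); the cycle D → E → H → D rules out a Condorcet winner.

none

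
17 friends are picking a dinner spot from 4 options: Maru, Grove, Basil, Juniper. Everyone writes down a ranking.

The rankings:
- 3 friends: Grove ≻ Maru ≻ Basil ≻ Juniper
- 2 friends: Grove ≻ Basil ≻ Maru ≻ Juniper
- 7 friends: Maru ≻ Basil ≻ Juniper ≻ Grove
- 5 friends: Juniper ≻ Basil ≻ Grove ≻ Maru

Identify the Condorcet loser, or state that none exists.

Pairwise majorities:
Maru vs Grove: Maru is ranked higher on 7 ballots, Grove on 10. Grove wins 10–7.
Maru vs Basil: Maru wins 10–7.
Maru vs Juniper: 12 to 5, Maru.
Grove vs Basil: Basil wins 12–5.
Grove vs Juniper: Juniper wins 12–5.
Basil vs Juniper: Basil wins 12–5.
Every restaurant wins at least one matchup (Maru beats Basil; Grove beats Maru; Basil beats Grove; Juniper beats Grove), so there is no Condorcet loser.

none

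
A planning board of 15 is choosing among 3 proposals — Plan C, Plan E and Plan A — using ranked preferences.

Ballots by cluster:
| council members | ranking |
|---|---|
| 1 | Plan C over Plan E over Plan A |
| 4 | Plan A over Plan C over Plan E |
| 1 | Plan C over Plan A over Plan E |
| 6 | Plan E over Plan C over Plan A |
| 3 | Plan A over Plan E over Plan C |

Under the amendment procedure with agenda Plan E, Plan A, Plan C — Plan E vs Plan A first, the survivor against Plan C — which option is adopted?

Plan C

Round 1: Plan E vs Plan A — 7–8, Plan A advances.
Round 2: Plan A vs Plan C — 7–8, Plan C advances.
The agenda winner is Plan C.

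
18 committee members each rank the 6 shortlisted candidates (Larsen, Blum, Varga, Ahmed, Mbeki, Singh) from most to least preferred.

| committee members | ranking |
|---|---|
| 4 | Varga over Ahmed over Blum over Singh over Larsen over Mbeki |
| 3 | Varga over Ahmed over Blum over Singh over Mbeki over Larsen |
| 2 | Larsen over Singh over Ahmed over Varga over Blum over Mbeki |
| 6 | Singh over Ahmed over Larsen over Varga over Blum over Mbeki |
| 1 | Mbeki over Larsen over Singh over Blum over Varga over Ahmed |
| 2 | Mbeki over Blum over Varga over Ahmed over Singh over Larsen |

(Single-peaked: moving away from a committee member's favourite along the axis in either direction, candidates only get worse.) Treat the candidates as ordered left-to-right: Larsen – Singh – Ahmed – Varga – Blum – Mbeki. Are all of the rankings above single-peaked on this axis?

no

Axis positions: Larsen=1, Singh=2, Ahmed=3, Varga=4, Blum=5, Mbeki=6.
Ballot type 1 (peak Varga at position 4): ranking walks positions 4-3-5-2-1-6, expanding outward from the peak — single-peaked.
Ballot type 2 (peak Varga at position 4): ranking walks positions 4-3-5-2-6-1, expanding outward from the peak — single-peaked.
Ballot type 3 (peak Larsen at position 1): ranking walks positions 1-2-3-4-5-6, expanding outward from the peak — single-peaked.
Ballot type 4 (peak Singh at position 2): ranking walks positions 2-3-1-4-5-6, expanding outward from the peak — single-peaked.
Ballot type 5: ranking walks positions 6-1-2-5-4-3; Larsen is ranked above Blum even though Blum lies between Larsen and the peak Mbeki on the axis — preferences dip and rise again. Not single-peaked.
Ballot type 6 (peak Mbeki at position 6): ranking walks positions 6-5-4-3-2-1, expanding outward from the peak — single-peaked.
Ballot type 5 violates single-peakedness, so the profile is not single-peaked on this axis.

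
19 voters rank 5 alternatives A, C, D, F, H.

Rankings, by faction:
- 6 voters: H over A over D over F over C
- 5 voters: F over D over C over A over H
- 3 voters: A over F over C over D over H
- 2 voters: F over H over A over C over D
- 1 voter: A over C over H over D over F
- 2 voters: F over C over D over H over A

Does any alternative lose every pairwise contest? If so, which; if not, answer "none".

Head-to-head results (19 voters):
A vs C: A wins 12–7.
A vs D: 12 to 7, A.
A vs F: 6+3+1 = 10 for A, 9 for F — A by 10–9.
A vs H: A preferred on 5+3+1 = 9 ballots; H wins 10–9.
C vs D: D wins 11–8.
C vs F: C is ranked higher on 1 ballot, F on 18. F wins 18–1.
C vs H: C wins 11–8.
D vs F: F wins 12–7.
D vs H: 10 to 9, D.
F–H: F 12–7.
Every alternative wins at least one matchup (A beats C; C beats H; D beats C; F beats C; H beats A), so there is no Condorcet loser.

none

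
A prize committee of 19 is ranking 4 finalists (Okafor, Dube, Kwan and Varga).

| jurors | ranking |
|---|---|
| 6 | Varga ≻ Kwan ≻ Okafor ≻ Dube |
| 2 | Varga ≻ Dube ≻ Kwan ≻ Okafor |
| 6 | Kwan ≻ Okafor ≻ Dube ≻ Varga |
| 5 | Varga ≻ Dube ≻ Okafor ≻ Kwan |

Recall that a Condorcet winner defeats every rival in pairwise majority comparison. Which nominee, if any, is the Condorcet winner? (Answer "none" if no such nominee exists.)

Pairwise majorities:
Okafor vs Dube: Okafor is ranked higher on 6+6 = 12 ballots, Dube on 7. Okafor wins 12–7.
Okafor vs Kwan: Okafor is ranked higher on 5 ballots, Kwan on 14. Kwan wins 14–5.
Okafor vs Varga: 6 to 13, Varga.
Dube vs Kwan: 7 to 12, Kwan.
Dube vs Varga: Dube is ranked higher on 6 ballots, Varga on 13. Varga wins 13–6.
Kwan vs Varga: 6 for Kwan, 13 for Varga — Varga by 13–6.
Varga beats each of Okafor, Dube, Kwan — Varga is the Condorcet winner.

Varga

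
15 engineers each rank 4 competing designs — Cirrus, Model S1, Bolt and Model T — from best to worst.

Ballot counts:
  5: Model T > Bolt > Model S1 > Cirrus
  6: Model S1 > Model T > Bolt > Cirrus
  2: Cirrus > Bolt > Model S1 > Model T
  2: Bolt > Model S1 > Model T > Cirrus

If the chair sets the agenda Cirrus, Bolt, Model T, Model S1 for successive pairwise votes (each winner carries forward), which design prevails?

Model S1

Round 1: Cirrus vs Bolt — 2–13, Bolt advances.
Round 2: Bolt vs Model T — 4–11, Model T advances.
Round 3: Model T vs Model S1 — 5–10, Model S1 advances.
The agenda winner is Model S1.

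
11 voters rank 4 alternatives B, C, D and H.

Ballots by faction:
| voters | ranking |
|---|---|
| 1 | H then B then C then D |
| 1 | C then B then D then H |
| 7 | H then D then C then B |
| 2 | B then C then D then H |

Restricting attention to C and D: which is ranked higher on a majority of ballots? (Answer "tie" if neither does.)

Ballots ranking C above D: 1 + 1 + 2 = 4.
Ballots ranking D above C: 11 − 4 = 7.
D wins the head-to-head 7–4.

D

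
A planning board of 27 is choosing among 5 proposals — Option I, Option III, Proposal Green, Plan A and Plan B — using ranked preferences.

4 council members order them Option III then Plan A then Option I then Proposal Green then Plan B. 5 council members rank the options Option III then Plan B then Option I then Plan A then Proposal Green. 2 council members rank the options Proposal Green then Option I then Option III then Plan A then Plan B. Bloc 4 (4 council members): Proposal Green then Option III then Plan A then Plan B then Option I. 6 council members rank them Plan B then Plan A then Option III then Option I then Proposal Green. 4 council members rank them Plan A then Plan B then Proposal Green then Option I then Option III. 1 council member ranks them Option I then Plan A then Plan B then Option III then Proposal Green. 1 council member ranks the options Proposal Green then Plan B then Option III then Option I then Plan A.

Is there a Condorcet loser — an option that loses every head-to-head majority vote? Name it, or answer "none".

Pairwise majorities:
Option I vs Option III: Option III wins 20–7.
Option I vs Proposal Green: Option I, 16–11.
Option I vs Plan A: Option I preferred on 5+2+1+1 = 9 ballots; Plan A wins 18–9.
Option I vs Plan B: 4+2+1 = 7 for Option I, 20 for Plan B — Plan B by 20–7.
Option III vs Proposal Green: Option III, 16–11.
Option III vs Plan A: 4+5+2+4+1 = 16 for Option III, 11 for Plan A — Option III by 16–11.
Option III vs Plan B: Option III preferred on 4+5+2+4 = 15 ballots; Option III wins 15–12.
Proposal Green vs Plan A: Proposal Green preferred on 2+4+1 = 7 ballots; Plan A wins 20–7.
Proposal Green vs Plan B: Plan B wins 16–11.
Plan A vs Plan B: 15 to 12, Plan A.
Only Proposal Green has no wins; Proposal Green is the Condorcet loser.

Proposal Green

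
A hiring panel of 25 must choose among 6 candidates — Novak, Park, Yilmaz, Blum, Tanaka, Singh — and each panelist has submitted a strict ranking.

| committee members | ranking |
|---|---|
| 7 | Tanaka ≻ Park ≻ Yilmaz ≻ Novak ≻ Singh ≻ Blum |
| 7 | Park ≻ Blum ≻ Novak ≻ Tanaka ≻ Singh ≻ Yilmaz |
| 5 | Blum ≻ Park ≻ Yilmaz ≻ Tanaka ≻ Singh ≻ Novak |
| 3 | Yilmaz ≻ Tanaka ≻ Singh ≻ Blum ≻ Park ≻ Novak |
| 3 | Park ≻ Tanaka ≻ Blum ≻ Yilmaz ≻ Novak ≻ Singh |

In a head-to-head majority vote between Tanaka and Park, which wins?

Park

Ballots ranking Tanaka above Park: 7 + 3 = 10.
Ballots ranking Park above Tanaka: 25 − 10 = 15.
Park wins the head-to-head 15–10.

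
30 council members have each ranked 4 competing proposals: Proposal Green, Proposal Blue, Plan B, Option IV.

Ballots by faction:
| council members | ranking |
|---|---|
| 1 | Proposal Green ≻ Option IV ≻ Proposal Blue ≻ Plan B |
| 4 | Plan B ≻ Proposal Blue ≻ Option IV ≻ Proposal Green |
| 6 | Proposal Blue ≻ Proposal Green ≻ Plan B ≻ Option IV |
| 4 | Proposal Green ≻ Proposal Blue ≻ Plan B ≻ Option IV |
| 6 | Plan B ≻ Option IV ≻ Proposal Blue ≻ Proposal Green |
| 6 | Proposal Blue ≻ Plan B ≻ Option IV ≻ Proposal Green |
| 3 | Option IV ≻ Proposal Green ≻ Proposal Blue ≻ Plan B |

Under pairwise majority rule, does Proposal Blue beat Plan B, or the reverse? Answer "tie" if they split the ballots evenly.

Ballots ranking Proposal Blue above Plan B: 1 + 6 + 4 + 6 + 3 = 20.
Ballots ranking Plan B above Proposal Blue: 30 − 20 = 10.
Proposal Blue wins the head-to-head 20–10.

Proposal Blue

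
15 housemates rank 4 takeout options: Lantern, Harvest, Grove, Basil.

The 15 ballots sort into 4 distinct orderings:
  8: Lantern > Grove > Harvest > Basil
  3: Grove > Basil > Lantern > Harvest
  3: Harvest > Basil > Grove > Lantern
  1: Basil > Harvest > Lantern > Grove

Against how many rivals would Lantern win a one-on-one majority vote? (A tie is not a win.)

Lantern against each rival (15 friends):
Lantern vs Harvest: 11 to 4, Lantern.
Lantern vs Grove: 8+1 = 9 for Lantern, 6 for Grove — Lantern by 9–6.
Lantern vs Basil: Lantern preferred on 8 ballots; Lantern wins 8–7.
Lantern beats Harvest, Grove, Basil — 3 pairwise wins.

3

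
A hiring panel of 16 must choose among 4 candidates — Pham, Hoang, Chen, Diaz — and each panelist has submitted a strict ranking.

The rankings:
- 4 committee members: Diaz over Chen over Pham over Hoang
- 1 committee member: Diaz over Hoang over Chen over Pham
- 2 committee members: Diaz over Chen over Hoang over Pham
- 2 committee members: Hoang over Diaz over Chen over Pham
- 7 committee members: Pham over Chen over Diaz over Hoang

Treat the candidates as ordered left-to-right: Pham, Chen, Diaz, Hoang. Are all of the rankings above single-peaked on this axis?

Axis positions: Pham=1, Chen=2, Diaz=3, Hoang=4.
Ballot type 1 (peak Diaz at position 3): ranking walks positions 3-2-1-4, expanding outward from the peak — single-peaked.
Ballot type 2 (peak Diaz at position 3): ranking walks positions 3-4-2-1, expanding outward from the peak — single-peaked.
Ballot type 3 (peak Diaz at position 3): ranking walks positions 3-2-4-1, expanding outward from the peak — single-peaked.
Ballot type 4 (peak Hoang at position 4): ranking walks positions 4-3-2-1, expanding outward from the peak — single-peaked.
Ballot type 5 (peak Pham at position 1): ranking walks positions 1-2-3-4, expanding outward from the peak — single-peaked.
Every ranking is single-peaked on this axis.

yes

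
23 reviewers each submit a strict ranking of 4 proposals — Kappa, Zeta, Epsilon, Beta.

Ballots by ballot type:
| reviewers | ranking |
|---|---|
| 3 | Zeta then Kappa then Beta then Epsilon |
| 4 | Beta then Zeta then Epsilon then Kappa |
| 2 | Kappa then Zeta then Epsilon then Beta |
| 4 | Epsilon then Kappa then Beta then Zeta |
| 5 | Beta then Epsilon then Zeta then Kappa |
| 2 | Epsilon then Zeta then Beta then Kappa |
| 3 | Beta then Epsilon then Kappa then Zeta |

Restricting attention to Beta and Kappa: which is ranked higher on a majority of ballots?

Ballots ranking Beta above Kappa: 4 + 5 + 2 + 3 = 14.
Ballots ranking Kappa above Beta: 23 − 14 = 9.
Beta wins the head-to-head 14–9.

Beta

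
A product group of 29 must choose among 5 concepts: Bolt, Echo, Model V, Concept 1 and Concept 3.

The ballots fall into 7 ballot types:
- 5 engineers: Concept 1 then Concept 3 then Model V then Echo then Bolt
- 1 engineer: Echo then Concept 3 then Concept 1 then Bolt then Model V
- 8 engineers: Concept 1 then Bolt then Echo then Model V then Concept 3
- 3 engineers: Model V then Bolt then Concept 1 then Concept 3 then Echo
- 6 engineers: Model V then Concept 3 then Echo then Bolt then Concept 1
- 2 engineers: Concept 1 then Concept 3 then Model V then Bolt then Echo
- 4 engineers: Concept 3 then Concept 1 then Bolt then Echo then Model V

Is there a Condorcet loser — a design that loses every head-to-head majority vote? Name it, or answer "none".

Pairwise majorities:
Bolt vs Echo: Bolt, 17–12.
Bolt vs Model V: Model V, 16–13.
Bolt vs Concept 1: 3+6 = 9 for Bolt, 20 for Concept 1 — Concept 1 by 20–9.
Bolt vs Concept 3: Concept 3 wins 18–11.
Echo vs Model V: 1+8+4 = 13 for Echo, 16 for Model V — Model V by 16–13.
Echo–Concept 1: Concept 1 22–7.
Echo vs Concept 3: Echo is ranked higher on 1+8 = 9 ballots, Concept 3 on 20. Concept 3 wins 20–9.
Model V vs Concept 1: Model V preferred on 3+6 = 9 ballots; Concept 1 wins 20–9.
Model V vs Concept 3: Model V, 17–12.
Concept 1 vs Concept 3: 5+8+3+2 = 18 for Concept 1, 11 for Concept 3 — Concept 1 by 18–11.
Echo is beaten in every head-to-head and is the Condorcet loser.

Echo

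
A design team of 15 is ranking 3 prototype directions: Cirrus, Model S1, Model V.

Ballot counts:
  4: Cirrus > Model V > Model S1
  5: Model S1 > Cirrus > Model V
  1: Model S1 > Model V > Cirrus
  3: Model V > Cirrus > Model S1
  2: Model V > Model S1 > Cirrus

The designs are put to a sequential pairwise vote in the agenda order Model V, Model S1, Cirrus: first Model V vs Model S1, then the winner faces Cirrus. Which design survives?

Cirrus

Round 1: Model V vs Model S1 — 9–6, Model V advances.
Round 2: Model V vs Cirrus — 6–9, Cirrus advances.
The agenda winner is Cirrus.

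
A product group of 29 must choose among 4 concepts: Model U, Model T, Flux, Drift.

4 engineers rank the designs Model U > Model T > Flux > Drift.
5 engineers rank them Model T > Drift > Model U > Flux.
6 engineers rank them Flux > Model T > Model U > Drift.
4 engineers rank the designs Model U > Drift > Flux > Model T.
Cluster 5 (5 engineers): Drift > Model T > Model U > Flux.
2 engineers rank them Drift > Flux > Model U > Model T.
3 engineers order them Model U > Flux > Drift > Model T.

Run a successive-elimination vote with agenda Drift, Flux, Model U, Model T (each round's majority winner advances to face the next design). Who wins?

Model T

Round 1: Drift vs Flux — 16–13, Drift advances.
Round 2: Drift vs Model U — 12–17, Model U advances.
Round 3: Model U vs Model T — 13–16, Model T advances.
The agenda winner is Model T.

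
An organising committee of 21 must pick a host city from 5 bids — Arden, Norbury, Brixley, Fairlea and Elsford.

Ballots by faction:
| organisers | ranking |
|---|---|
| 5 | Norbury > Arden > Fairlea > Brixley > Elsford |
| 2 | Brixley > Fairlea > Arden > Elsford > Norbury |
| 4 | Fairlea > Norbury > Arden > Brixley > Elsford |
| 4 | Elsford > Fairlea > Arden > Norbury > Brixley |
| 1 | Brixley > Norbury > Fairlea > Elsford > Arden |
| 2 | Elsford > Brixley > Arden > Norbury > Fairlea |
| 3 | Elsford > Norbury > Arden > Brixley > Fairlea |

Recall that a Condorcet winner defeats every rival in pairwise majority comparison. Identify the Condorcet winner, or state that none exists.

Check each pair by majority over 21 ballots:
Arden vs Norbury: Norbury wins 13–8.
Arden vs Brixley: Arden, 16–5.
Arden vs Fairlea: Fairlea, 11–10.
Arden vs Elsford: Arden wins 11–10.
Norbury vs Brixley: Norbury wins 16–5.
Norbury vs Fairlea: Norbury, 11–10.
Norbury vs Elsford: Elsford, 11–10.
Brixley–Fairlea: Fairlea 13–8.
Brixley vs Elsford: Brixley, 12–9.
Fairlea vs Elsford: Fairlea wins 12–9.
Each city drops at least one matchup (Arden loses to Norbury; Norbury loses to Elsford; Brixley loses to Arden; Fairlea loses to Norbury; Elsford loses to Arden); the cycle Arden beats Elsford beats Norbury beats Arden rules out a Condorcet winner.

none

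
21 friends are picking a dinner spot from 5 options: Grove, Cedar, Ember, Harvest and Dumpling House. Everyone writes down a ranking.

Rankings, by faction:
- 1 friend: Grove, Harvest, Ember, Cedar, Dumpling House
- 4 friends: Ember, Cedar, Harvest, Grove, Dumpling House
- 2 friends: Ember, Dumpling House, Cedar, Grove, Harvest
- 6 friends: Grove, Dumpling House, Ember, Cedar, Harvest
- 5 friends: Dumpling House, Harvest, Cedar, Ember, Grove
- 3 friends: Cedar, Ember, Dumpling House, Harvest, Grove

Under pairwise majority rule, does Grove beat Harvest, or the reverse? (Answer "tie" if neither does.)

Harvest

Ballots ranking Grove above Harvest: 1 + 2 + 6 = 9.
Ballots ranking Harvest above Grove: 21 − 9 = 12.
Harvest wins the head-to-head 12–9.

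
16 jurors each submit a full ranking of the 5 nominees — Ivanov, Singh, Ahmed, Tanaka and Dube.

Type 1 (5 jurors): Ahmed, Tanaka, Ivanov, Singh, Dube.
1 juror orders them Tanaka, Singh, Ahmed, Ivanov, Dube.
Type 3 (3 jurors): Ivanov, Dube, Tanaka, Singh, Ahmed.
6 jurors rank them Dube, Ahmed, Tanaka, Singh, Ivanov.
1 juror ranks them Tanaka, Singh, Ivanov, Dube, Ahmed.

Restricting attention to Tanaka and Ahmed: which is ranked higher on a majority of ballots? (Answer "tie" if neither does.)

Ahmed

Ballots ranking Tanaka above Ahmed: 1 + 3 + 1 = 5.
Ballots ranking Ahmed above Tanaka: 16 − 5 = 11.
Ahmed wins the head-to-head 11–5.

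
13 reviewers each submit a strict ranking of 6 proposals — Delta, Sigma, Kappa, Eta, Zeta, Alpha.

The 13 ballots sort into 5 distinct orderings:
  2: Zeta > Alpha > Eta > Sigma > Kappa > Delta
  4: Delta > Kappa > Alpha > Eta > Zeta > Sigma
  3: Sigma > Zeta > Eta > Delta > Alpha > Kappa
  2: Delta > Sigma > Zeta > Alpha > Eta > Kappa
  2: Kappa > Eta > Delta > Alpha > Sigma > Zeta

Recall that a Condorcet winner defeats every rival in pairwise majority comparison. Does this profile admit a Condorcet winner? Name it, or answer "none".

Pairwise majorities:
Delta vs Sigma: Delta wins 8–5.
Delta vs Kappa: Delta wins 9–4.
Delta vs Eta: Delta is ranked higher on 4+2 = 6 ballots, Eta on 7. Eta wins 7–6.
Delta vs Zeta: Delta wins 8–5.
Delta vs Alpha: Delta wins 11–2.
Sigma vs Kappa: Sigma, 7–6.
Sigma vs Eta: Eta wins 8–5.
Sigma vs Zeta: 3+2+2 = 7 for Sigma, 6 for Zeta — Sigma by 7–6.
Sigma vs Alpha: 5 to 8, Alpha.
Kappa vs Eta: Eta, 7–6.
Kappa vs Zeta: Zeta wins 7–6.
Kappa vs Alpha: Alpha, 7–6.
Eta vs Zeta: Zeta, 7–6.
Eta vs Alpha: Alpha, 8–5.
Zeta vs Alpha: Zeta, 7–6.
Every project loses at least once (Delta loses to Eta; Sigma loses to Delta; Kappa loses to Delta; Eta loses to Zeta; Zeta loses to Delta; Alpha loses to Delta). The majority relation contains the cycle Delta beats Zeta beats Eta beats Delta, so there is no Condorcet winner.

none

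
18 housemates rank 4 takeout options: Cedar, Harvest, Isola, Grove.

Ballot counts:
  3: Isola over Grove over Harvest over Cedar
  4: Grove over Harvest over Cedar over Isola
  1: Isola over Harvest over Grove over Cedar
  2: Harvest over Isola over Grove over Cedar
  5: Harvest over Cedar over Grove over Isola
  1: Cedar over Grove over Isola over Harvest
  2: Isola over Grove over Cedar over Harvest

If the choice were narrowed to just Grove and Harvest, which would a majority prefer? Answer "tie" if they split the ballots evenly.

Ballots ranking Grove above Harvest: 3 + 4 + 1 + 2 = 10.
Ballots ranking Harvest above Grove: 18 − 10 = 8.
Grove wins the head-to-head 10–8.

Grove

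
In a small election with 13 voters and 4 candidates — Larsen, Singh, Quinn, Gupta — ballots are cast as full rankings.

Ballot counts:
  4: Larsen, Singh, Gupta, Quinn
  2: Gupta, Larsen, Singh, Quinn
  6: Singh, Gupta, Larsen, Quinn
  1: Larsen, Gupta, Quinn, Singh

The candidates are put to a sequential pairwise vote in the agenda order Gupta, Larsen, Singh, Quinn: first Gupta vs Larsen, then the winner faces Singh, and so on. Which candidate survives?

Round 1: Gupta vs Larsen — 8–5, Gupta advances.
Round 2: Gupta vs Singh — 3–10, Singh advances.
Round 3: Singh vs Quinn — 12–1, Singh advances.
Singh survives the agenda.

Singh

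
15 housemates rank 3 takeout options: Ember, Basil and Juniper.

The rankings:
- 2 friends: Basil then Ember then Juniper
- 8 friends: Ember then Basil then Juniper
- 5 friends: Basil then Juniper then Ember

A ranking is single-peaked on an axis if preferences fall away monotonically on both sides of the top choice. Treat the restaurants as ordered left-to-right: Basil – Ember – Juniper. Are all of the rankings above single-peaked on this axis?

Axis positions: Basil=1, Ember=2, Juniper=3.
Cluster 1 (peak Basil at position 1): ranking walks positions 1-2-3, expanding outward from the peak — single-peaked.
Cluster 2 (peak Ember at position 2): ranking walks positions 2-1-3, expanding outward from the peak — single-peaked.
Cluster 3: ranking walks positions 1-3-2; Juniper is ranked above Ember even though Ember lies between Juniper and the peak Basil on the axis — preferences dip and rise again. Not single-peaked.
Cluster 3 violates single-peakedness, so the profile is not single-peaked on this axis.

no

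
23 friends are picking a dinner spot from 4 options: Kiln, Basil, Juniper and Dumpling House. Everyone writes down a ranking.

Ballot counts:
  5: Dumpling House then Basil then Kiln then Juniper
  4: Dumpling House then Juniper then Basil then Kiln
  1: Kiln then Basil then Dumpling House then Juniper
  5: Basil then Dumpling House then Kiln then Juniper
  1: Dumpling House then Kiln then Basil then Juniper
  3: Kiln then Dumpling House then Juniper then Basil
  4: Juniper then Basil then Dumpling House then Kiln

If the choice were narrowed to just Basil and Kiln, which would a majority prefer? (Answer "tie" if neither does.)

Basil

Ballots ranking Basil above Kiln: 5 + 4 + 5 + 4 = 18.
Ballots ranking Kiln above Basil: 23 − 18 = 5.
Basil wins the head-to-head 18–5.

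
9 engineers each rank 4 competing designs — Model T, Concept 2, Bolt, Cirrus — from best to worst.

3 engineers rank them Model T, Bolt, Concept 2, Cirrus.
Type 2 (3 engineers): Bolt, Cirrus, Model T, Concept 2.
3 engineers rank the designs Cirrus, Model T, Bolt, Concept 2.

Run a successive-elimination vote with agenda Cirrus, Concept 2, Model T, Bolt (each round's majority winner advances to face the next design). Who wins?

Bolt

Round 1: Cirrus vs Concept 2 — 6–3, Cirrus advances.
Round 2: Cirrus vs Model T — 6–3, Cirrus advances.
Round 3: Cirrus vs Bolt — 3–6, Bolt advances.
The agenda winner is Bolt.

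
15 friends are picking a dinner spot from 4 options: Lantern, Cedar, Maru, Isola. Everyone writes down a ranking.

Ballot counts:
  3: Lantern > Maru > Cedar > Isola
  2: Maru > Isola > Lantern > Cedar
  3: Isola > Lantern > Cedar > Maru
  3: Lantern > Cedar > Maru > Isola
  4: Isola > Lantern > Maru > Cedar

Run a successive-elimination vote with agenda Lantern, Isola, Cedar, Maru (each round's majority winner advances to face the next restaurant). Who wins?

Maru

Round 1: Lantern vs Isola — 6–9, Isola advances.
Round 2: Isola vs Cedar — 9–6, Isola advances.
Round 3: Isola vs Maru — 7–8, Maru advances.
Maru survives the agenda.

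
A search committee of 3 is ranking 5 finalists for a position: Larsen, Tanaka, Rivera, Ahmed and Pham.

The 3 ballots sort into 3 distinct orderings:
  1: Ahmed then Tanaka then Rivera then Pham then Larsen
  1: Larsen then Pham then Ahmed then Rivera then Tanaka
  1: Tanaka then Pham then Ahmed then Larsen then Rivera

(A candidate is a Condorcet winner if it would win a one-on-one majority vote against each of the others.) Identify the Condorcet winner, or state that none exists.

Head-to-head results (3 committee members):
Larsen vs Tanaka: 1 for Larsen, 2 for Tanaka — Tanaka by 2–1.
Larsen–Rivera: Larsen 2–1.
Larsen vs Ahmed: Ahmed, 2–1.
Larsen vs Pham: 1 for Larsen, 2 for Pham — Pham by 2–1.
Tanaka vs Rivera: 2 to 1, Tanaka.
Tanaka–Ahmed: Ahmed 2–1.
Tanaka–Pham: Tanaka 2–1.
Rivera vs Ahmed: Ahmed, 3–0.
Rivera vs Pham: Rivera is ranked higher on 1 ballot, Pham on 2. Pham wins 2–1.
Ahmed vs Pham: Ahmed is ranked higher on 1 ballot, Pham on 2. Pham wins 2–1.
No candidate is unbeaten: Larsen loses to Tanaka; Tanaka loses to Ahmed; Rivera loses to Larsen; Ahmed loses to Pham; Pham loses to Tanaka. In particular Tanaka → Pham → Ahmed → Tanaka is a majority cycle — no Condorcet winner exists.

none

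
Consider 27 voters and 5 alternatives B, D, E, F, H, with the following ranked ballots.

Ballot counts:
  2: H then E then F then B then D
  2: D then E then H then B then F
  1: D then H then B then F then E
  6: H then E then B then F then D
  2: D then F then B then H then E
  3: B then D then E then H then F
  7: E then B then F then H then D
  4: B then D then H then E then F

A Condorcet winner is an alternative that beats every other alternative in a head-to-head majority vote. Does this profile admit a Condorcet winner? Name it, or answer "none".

none

Head-to-head results (27 voters):
B–D: B 22–5.
B–E: E 17–10.
B vs F: B preferred on 2+1+6+3+7+4 = 23 ballots; B wins 23–4.
B vs H: B, 16–11.
D vs E: 12 to 15, E.
D–F: F 15–12.
D vs H: D is ranked higher on 2+1+2+3+4 = 12 ballots, H on 15. H wins 15–12.
E–F: E 24–3.
E–H: H 15–12.
F vs H: 2+7 = 9 for F, 18 for H — H by 18–9.
Each alternative drops at least one matchup (B loses to E; D loses to B; E loses to H; F loses to B; H loses to B); the cycle B beats H beats E beats B rules out a Condorcet winner.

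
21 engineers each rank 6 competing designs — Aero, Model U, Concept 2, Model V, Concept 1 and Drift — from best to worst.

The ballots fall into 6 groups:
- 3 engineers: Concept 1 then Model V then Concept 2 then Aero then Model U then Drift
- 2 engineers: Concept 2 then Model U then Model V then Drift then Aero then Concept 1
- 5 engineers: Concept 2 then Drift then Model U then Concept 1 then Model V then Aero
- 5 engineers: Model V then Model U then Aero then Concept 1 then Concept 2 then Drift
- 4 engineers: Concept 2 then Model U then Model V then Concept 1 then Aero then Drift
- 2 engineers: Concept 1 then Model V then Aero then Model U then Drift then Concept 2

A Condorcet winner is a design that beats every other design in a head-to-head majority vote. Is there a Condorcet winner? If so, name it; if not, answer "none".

Concept 2

Pairwise majorities:
Aero vs Model U: 3+2 = 5 for Aero, 16 for Model U — Model U by 16–5.
Aero vs Concept 2: Concept 2 wins 14–7.
Aero vs Model V: Model V, 21–0.
Aero vs Concept 1: Aero preferred on 2+5 = 7 ballots; Concept 1 wins 14–7.
Aero vs Drift: Aero wins 14–7.
Model U vs Concept 2: Concept 2, 14–7.
Model U vs Model V: Model U wins 11–10.
Model U vs Concept 1: 2+5+5+4 = 16 for Model U, 5 for Concept 1 — Model U by 16–5.
Model U vs Drift: 16 to 5, Model U.
Concept 2–Model V: Concept 2 11–10.
Concept 2 vs Concept 1: Concept 2, 11–10.
Concept 2–Drift: Concept 2 19–2.
Model V vs Concept 1: Model V preferred on 2+5+4 = 11 ballots; Model V wins 11–10.
Model V vs Drift: Model V preferred on 3+2+5+4+2 = 16 ballots; Model V wins 16–5.
Concept 1 vs Drift: Concept 1, 14–7.
Concept 2 defeats every rival head-to-head and is the Condorcet winner.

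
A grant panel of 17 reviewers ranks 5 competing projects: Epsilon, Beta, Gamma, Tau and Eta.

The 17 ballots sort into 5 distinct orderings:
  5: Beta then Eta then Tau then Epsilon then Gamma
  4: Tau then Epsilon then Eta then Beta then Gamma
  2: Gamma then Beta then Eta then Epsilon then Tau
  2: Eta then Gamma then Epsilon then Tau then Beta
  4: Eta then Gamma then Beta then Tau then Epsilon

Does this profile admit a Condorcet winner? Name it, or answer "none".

Head-to-head results (17 reviewers):
Epsilon vs Beta: Beta, 11–6.
Epsilon vs Gamma: Epsilon preferred on 5+4 = 9 ballots; Epsilon wins 9–8.
Epsilon vs Tau: Tau wins 13–4.
Epsilon vs Eta: Eta wins 13–4.
Beta vs Gamma: 9 to 8, Beta.
Beta vs Tau: Beta wins 11–6.
Beta vs Eta: Beta preferred on 5+2 = 7 ballots; Eta wins 10–7.
Gamma–Tau: Tau 9–8.
Gamma vs Eta: Gamma preferred on 2 ballots; Eta wins 15–2.
Tau vs Eta: Eta wins 13–4.
Eta defeats every rival head-to-head and is the Condorcet winner.

Eta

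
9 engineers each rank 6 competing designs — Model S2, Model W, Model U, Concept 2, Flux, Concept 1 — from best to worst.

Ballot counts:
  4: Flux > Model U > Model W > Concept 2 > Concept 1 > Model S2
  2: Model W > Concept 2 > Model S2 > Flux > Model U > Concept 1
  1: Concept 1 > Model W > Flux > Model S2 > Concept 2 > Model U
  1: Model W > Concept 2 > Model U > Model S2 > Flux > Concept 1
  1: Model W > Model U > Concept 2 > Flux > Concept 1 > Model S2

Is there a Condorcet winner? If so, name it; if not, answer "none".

Model W

Pairwise majorities:
Model S2 vs Model W: 0 to 9, Model W.
Model S2 vs Model U: 2+1 = 3 for Model S2, 6 for Model U — Model U by 6–3.
Model S2 vs Concept 2: Model S2 preferred on 1 ballot; Concept 2 wins 8–1.
Model S2 vs Flux: 2+1 = 3 for Model S2, 6 for Flux — Flux by 6–3.
Model S2 vs Concept 1: 3 to 6, Concept 1.
Model W vs Model U: Model W is ranked higher on 2+1+1+1 = 5 ballots, Model U on 4. Model W wins 5–4.
Model W vs Concept 2: Model W preferred on 4+2+1+1+1 = 9 ballots; Model W wins 9–0.
Model W vs Flux: Model W preferred on 2+1+1+1 = 5 ballots; Model W wins 5–4.
Model W vs Concept 1: 8 to 1, Model W.
Model U vs Concept 2: 4+1 = 5 for Model U, 4 for Concept 2 — Model U by 5–4.
Model U vs Flux: Model U is ranked higher on 1+1 = 2 ballots, Flux on 7. Flux wins 7–2.
Model U vs Concept 1: 8 to 1, Model U.
Concept 2 vs Flux: Concept 2 is ranked higher on 2+1+1 = 4 ballots, Flux on 5. Flux wins 5–4.
Concept 2 vs Concept 1: Concept 2 preferred on 4+2+1+1 = 8 ballots; Concept 2 wins 8–1.
Flux vs Concept 1: 8 to 1, Flux.
Model W defeats every rival head-to-head and is the Condorcet winner.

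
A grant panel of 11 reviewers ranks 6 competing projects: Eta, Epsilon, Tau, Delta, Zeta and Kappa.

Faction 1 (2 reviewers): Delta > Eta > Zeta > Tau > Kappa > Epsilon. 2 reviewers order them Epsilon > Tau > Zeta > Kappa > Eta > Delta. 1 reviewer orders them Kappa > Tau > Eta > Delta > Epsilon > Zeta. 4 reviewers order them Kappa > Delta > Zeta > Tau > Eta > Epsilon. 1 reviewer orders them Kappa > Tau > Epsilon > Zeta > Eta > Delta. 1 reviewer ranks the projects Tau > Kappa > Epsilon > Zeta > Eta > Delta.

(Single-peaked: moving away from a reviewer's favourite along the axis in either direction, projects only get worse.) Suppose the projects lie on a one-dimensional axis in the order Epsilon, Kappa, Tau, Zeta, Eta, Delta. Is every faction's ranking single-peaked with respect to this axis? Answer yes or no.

Axis positions: Epsilon=1, Kappa=2, Tau=3, Zeta=4, Eta=5, Delta=6.
Faction 1 (peak Delta at position 6): ranking walks positions 6-5-4-3-2-1, expanding outward from the peak — single-peaked.
Faction 2: ranking walks positions 1-3-4-2-5-6; Tau is ranked above Kappa even though Kappa lies between Tau and the peak Epsilon on the axis — preferences dip and rise again. Not single-peaked.
Faction 3: ranking walks positions 2-3-5-6-1-4; Eta is ranked above Zeta even though Zeta lies between Eta and the peak Kappa on the axis — preferences dip and rise again. Not single-peaked.
Faction 4: ranking walks positions 2-6-4-3-5-1; Delta is ranked above Tau even though Tau lies between Delta and the peak Kappa on the axis — preferences dip and rise again. Not single-peaked.
Faction 5 (peak Kappa at position 2): ranking walks positions 2-3-1-4-5-6, expanding outward from the peak — single-peaked.
Faction 6 (peak Tau at position 3): ranking walks positions 3-2-1-4-5-6, expanding outward from the peak — single-peaked.
Faction 2 violates single-peakedness, so the profile is not single-peaked on this axis.

no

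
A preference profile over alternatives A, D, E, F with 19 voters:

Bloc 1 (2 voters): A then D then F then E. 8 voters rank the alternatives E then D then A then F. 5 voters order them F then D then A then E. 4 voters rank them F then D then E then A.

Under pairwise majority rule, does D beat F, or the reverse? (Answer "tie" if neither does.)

Ballots ranking D above F: 2 + 8 = 10.
Ballots ranking F above D: 19 − 10 = 9.
D wins the head-to-head 10–9.

D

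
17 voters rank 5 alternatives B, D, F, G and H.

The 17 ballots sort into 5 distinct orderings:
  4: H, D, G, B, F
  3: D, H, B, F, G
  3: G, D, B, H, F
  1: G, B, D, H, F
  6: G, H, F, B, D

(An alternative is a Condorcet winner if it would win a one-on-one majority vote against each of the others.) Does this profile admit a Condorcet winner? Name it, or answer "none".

Check each pair by majority over 17 ballots:
B vs D: 7 to 10, D.
B vs F: B is ranked higher on 4+3+3+1 = 11 ballots, F on 6. B wins 11–6.
B vs G: 3 for B, 14 for G — G by 14–3.
B vs H: 3+1 = 4 for B, 13 for H — H by 13–4.
D vs F: D is ranked higher on 4+3+3+1 = 11 ballots, F on 6. D wins 11–6.
D vs G: 4+3 = 7 for D, 10 for G — G by 10–7.
D vs H: D preferred on 3+3+1 = 7 ballots; H wins 10–7.
F vs G: 3 to 14, G.
F vs H: F preferred on 0 ballots; H wins 17–0.
G vs H: G preferred on 3+1+6 = 10 ballots; G wins 10–7.
G beats each of B, D, F, H — G is the Condorcet winner.

G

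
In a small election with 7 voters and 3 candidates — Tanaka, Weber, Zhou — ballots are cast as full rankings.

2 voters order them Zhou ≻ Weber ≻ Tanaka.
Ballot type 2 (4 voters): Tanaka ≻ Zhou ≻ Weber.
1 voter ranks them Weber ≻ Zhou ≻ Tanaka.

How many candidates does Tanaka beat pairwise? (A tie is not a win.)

2

Tanaka against each rival (7 voters):
Tanaka vs Weber: Tanaka wins 4–3.
Tanaka vs Zhou: Tanaka is ranked higher on 4 ballots, Zhou on 3. Tanaka wins 4–3.
Tanaka beats Weber, Zhou — 2 pairwise wins.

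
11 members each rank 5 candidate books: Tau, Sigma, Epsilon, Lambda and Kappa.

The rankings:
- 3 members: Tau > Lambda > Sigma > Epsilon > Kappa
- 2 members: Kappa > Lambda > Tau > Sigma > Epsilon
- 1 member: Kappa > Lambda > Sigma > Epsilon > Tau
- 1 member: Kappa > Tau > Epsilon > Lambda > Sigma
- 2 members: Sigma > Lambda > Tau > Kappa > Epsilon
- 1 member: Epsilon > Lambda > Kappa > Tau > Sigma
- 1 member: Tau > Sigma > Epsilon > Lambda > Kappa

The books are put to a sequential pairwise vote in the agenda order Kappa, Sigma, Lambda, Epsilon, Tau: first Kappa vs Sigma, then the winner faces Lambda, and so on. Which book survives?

Lambda

Round 1: Kappa vs Sigma — 5–6, Sigma advances.
Round 2: Sigma vs Lambda — 3–8, Lambda advances.
Round 3: Lambda vs Epsilon — 8–3, Lambda advances.
Round 4: Lambda vs Tau — 6–5, Lambda advances.
The agenda winner is Lambda.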